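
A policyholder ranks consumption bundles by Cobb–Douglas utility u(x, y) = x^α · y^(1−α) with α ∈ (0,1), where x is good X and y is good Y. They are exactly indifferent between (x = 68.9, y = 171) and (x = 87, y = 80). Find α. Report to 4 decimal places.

Set the two utilities equal: 68.9^α·171^(1−α) = 87^α·80^(1−α).
Rearrange to (68.9/87)^α = (80/171)^(1−α) and take logs: α·-0.2332519 = (1−α)·-0.7596369.
Thus α·(-0.9928888) = -0.7596369, so α = -0.7596369/-0.9928888 ≈ 0.7651.

α ≈ 0.7651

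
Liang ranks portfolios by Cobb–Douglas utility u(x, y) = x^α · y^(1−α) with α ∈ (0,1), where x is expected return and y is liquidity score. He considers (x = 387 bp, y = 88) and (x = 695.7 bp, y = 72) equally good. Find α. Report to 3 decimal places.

α ≈ 0.255

Set the two utilities equal: 387^α·88^(1−α) = 695.7^α·72^(1−α).
Rearrange to (387/695.7)^α = (72/88)^(1−α) and take logs: α·-0.586494 = (1−α)·-0.200671.
With A = -0.586494 and B = -0.200671: α·A = (1−α)·B, so α = B/(A+B) = -0.200671/-0.787165 ≈ 0.255.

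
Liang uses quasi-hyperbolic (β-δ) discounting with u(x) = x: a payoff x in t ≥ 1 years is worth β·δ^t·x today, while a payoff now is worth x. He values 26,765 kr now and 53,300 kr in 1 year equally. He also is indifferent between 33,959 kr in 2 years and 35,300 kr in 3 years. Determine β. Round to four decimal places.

From the later pair, β·δ^2·33959 = β·δ^3·35300; dividing through, δ = 33959/35300 = 0.96201.
Now use the now-vs-future pair: 26765 = β·δ·53300 gives β = 26765/(0.96201·53300) ≈ 0.5220.

β ≈ 0.5220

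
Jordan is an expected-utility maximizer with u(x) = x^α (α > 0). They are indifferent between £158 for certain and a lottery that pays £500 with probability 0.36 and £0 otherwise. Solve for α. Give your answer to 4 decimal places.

α ≈ 0.8868

The lottery's expected utility is 0.36·u(500) + 0.64·u(0) = 0.36·500^α (since u(0) = 0 for α > 0).
Equating: 158^α = 0.36·500^α, i.e. 0.3160^α = 0.36.
α = ln(0.36) / ln(158/500) = -1.0216512/-1.1520131 ≈ 0.8868.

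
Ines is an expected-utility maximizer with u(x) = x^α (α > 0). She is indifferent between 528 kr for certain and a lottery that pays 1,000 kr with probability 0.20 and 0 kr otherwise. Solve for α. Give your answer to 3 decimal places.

α ≈ 2.520

Since u(0) = 0, the lottery's EU is 0.20·1000^α.
Indifference: 528^α = 0.20·1000^α, so (528/1000)^α = 0.20.
α = ln(0.20) / ln(528/1000) = -1.609438/-0.638659 ≈ 2.520.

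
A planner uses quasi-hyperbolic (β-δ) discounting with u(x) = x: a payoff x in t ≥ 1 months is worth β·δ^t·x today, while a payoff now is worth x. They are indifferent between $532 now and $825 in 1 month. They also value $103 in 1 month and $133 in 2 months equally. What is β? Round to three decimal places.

β ≈ 0.833

Both payoffs in the second observation are in the future, so β drops out: δ^1·103 = δ^2·133 ⇒ δ = 103/133 = 0.77444.
Substituting δ into 532 = β·δ·825: β = 532/(638.910) ≈ 0.833.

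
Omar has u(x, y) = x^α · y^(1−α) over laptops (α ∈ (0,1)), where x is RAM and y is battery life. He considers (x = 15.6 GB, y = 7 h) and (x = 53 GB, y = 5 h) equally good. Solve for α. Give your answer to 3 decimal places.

Set the two utilities equal: 15.6^α·7^(1−α) = 53^α·5^(1−α).
Taking logs: α·ln 15.6 + (1−α)·ln 7 = α·ln 53 + (1−α)·ln 5, i.e. α·-1.223021 = (1−α)·-0.336472.
Thus α·(-1.559493) = -0.336472, so α = -0.336472/-1.559493 ≈ 0.216.

α ≈ 0.216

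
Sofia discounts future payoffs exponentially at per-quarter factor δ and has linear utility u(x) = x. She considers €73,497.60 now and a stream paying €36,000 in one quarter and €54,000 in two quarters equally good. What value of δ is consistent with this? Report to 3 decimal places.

The stream is worth 36000δ + 54000δ² today, so 36000δ + 54000δ² = 73497.60.
That is, 54000δ² + 36000δ − 73497.60 = 0, a quadratic in δ.
By the quadratic formula (taking the positive root), δ = (−36000 + √17171481600.00) / 108000 ≈ 0.880.

δ ≈ 0.880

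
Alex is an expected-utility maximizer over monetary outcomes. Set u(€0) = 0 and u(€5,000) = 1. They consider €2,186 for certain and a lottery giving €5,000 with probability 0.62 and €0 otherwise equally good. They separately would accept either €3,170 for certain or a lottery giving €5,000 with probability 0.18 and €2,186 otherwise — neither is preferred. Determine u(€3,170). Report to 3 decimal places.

First, u(€2,186) = 0.62·u(€5,000) + 0.38·u(€0) = 0.62.
The second indifference gives u(€3,170) = 0.18·u(€5,000) + 0.82·u(€2,186) = 0.18·1.00 + 0.82·0.62 = 0.6884.

0.688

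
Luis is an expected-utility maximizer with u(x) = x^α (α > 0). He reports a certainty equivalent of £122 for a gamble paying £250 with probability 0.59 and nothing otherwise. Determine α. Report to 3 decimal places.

α ≈ 0.735

The lottery's expected utility is 0.59·u(250) + 0.41·u(0) = 0.59·250^α (since u(0) = 0 for α > 0).
Equating: 122^α = 0.59·250^α, i.e. 0.4880^α = 0.59.
α = ln(0.59) / ln(122/250) = -0.527633/-0.717440 ≈ 0.735.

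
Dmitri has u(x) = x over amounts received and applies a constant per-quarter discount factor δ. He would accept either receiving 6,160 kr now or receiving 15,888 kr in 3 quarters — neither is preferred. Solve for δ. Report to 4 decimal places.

Indifference means u(6160) = δ^3 · u(15888), so δ^3 = u(6160)/u(15888).
With u(x) = x: δ^3 = 6160/15888 = 0.38771.
Taking the cube root: δ = 0.38771^(1/3) ≈ 0.7292.

δ ≈ 0.7292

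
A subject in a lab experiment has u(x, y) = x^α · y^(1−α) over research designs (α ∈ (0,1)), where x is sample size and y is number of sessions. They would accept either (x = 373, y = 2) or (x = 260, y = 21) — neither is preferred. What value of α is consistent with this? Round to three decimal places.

Indifference: 373^α · 2^(1−α) = 260^α · 21^(1−α).
Taking logs: α·ln 373 + (1−α)·ln 2 = α·ln 260 + (1−α)·ln 21, i.e. α·0.360897 = (1−α)·2.351375.
Thus α·(2.712272) = 2.351375, so α = 2.351375/2.712272 ≈ 0.867.

α ≈ 0.867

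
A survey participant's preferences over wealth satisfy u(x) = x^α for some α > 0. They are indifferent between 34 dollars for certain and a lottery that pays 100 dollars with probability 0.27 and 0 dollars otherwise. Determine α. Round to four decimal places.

Since u(0) = 0, the lottery's EU is 0.27·100^α.
Setting u(34) equal to that: 34^α = 0.27·100^α ⇒ (34/100)^α = 0.27.
α = ln(0.27) / ln(34/100) = -1.3093333/-1.0788097 ≈ 1.2137.

α ≈ 1.2137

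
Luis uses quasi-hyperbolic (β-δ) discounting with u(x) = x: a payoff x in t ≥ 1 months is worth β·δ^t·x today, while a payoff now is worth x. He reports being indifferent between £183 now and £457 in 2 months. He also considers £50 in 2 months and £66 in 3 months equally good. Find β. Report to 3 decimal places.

The second indifference involves only future payoffs, so β cancels: β·δ^2·50 = β·δ^3·66, giving δ = 50/66 = 0.75758.
Now use the now-vs-future pair: 183 = β·δ^2·457 gives β = 183/(0.57392·457) ≈ 0.698.

β ≈ 0.698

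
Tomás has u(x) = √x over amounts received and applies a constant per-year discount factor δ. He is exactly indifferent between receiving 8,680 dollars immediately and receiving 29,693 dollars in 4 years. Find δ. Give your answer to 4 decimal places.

Equating discounted utilities: u(8680) = δ^4·u(29693) ⇒ δ^4 = u(8680)/u(29693).
Since u(x) = √x, δ^4 = √(8680/29693) = 0.54067.
Hence δ = (0.54067)^(1/4) = 0.857498.

δ ≈ 0.8575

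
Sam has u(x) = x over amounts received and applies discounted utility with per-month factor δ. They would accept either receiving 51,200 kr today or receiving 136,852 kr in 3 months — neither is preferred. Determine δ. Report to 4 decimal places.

δ ≈ 0.7206

Indifference means u(51200) = δ^3 · u(136852), so δ^3 = u(51200)/u(136852).
With u(x) = x: δ^3 = 51200/136852 = 0.37413.
Taking the cube root: δ = 0.37413^(1/3) ≈ 0.7206.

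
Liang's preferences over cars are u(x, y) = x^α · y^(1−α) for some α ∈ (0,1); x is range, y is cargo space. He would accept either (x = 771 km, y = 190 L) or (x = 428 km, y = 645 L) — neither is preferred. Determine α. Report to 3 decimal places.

Indifference: 771^α · 190^(1−α) = 428^α · 645^(1−α).
Taking logs: α·ln 771 + (1−α)·ln 190 = α·ln 428 + (1−α)·ln 645, i.e. α·0.588565 = (1−α)·1.222226.
So α/(1−α) = (1.222226)/(0.588565) = 2.076620, and α = 2.076620/3.076620 ≈ 0.675.

α ≈ 0.675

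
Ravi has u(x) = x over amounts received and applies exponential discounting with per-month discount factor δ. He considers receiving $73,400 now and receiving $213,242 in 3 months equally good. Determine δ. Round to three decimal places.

δ ≈ 0.701

The payoff in 3 months is discounted by δ^3, so u(73400) = δ^3·u(213242) and δ^3 = u(73400)/u(213242).
With u(x) = x: δ^3 = 73400/213242 = 0.34421.
So δ = 0.34421^(1/3) ≈ 0.701.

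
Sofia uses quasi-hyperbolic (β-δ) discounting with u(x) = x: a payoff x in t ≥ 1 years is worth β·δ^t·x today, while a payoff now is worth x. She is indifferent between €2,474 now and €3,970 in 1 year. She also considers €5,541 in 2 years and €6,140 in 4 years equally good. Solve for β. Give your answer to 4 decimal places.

From the later pair, β·δ^2·5541 = β·δ^4·6140; dividing through, δ^2 = 5541/6140 = 0.90244, so δ = 0.94997.
The first indifference: 2474 = β·δ·3970, so β = 2474/(δ·3970) = 2474/(0.94997·3970) ≈ 0.6560.

β ≈ 0.6560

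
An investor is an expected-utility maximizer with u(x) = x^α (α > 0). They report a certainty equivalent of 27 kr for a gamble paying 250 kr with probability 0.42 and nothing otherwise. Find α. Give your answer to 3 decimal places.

α ≈ 0.390

The lottery's expected utility is 0.42·u(250) + 0.58·u(0) = 0.42·250^α (since u(0) = 0 for α > 0).
Setting u(27) equal to that: 27^α = 0.42·250^α ⇒ (27/250)^α = 0.42.
Take logs: α = ln 0.42 / ln(27/250) ≈ 0.38978.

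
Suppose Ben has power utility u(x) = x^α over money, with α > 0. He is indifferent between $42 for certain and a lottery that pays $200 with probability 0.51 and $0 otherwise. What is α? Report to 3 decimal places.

α ≈ 0.431

EU(lottery) = 0.51·200^α + 0.49·0 = 0.51·200^α.
Indifference: 42^α = 0.51·200^α, so (42/200)^α = 0.51.
α = ln(0.51) / ln(42/200) = -0.673345/-1.560648 ≈ 0.431.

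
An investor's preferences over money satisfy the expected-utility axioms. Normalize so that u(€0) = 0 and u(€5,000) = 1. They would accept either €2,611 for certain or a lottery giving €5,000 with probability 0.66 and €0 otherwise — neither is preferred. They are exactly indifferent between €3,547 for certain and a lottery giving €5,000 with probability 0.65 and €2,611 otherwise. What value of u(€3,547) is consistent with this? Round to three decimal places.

0.881

The first gamble pins u(€2,611): it must equal 0.66·1 + 0.34·0 = 0.66.
The second indifference gives u(€3,547) = 0.65·u(€5,000) + 0.35·u(€2,611) = 0.65·1.00 + 0.35·0.66 = 0.8810.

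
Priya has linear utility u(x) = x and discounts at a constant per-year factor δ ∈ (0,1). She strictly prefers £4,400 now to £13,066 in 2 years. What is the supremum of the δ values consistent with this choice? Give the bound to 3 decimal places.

Comparing present values: 4400 > δ^2·13066.
Hence δ^2 < 4400/13066 = 0.33675, and x ↦ x^(1/2) is increasing on (0,∞).
δ < (4400/13066)^(1/2) ≈ 0.580.

δ < 0.580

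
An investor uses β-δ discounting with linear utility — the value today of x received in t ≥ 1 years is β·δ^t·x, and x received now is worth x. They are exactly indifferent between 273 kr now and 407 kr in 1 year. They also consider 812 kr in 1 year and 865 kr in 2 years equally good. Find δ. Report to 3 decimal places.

The second indifference involves only future payoffs, so β cancels: β·δ^1·812 = β·δ^2·865, giving δ = 812/865 = 0.93873.

δ ≈ 0.939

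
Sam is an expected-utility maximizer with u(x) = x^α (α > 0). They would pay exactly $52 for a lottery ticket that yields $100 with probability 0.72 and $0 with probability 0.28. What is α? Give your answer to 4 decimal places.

α ≈ 0.5024

The lottery's expected utility is 0.72·u(100) + 0.28·u(0) = 0.72·100^α (since u(0) = 0 for α > 0).
Equating: 52^α = 0.72·100^α, i.e. 0.5200^α = 0.72.
Take logs: α = ln 0.72 / ln(52/100) ≈ 0.502356.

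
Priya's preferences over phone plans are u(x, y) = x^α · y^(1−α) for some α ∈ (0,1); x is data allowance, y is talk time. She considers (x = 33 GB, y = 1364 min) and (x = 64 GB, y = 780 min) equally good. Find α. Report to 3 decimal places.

α ≈ 0.458

Indifference: 33^α · 1364^(1−α) = 64^α · 780^(1−α).
Rearrange to (33/64)^α = (780/1364)^(1−α) and take logs: α·-0.662376 = (1−α)·-0.558883.
Thus α·(-1.221259) = -0.558883, so α = -0.558883/-1.221259 ≈ 0.458.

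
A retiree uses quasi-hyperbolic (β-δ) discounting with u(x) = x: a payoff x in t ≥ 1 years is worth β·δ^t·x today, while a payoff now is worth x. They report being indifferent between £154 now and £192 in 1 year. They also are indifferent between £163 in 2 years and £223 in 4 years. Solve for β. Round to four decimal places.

β ≈ 0.9382

Both payoffs in the second observation are in the future, so β drops out: δ^2·163 = δ^4·223 ⇒ δ^2 = 163/223 = 0.73094, so δ = 0.85495.
Now use the now-vs-future pair: 154 = β·δ·192 gives β = 154/(0.85495·192) ≈ 0.9382.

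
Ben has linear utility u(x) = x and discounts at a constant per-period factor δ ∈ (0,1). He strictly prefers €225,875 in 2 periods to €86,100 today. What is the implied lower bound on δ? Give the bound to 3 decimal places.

The preference means 86100 < δ^2·225875.
So δ^2 > 86100/225875 = 0.38118; taking the square root of both positive sides preserves the inequality.
δ > (86100/225875)^(1/2) ≈ 0.617.

δ > 0.617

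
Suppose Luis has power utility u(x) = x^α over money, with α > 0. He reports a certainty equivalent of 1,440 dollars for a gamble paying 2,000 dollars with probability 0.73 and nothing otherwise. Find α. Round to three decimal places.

α ≈ 0.958

EU(lottery) = 0.73·2000^α + 0.27·0 = 0.73·2000^α.
Indifference: 1440^α = 0.73·2000^α, so (1440/2000)^α = 0.73.
α = ln(0.73) / ln(1440/2000) = -0.314711/-0.328504 ≈ 0.958.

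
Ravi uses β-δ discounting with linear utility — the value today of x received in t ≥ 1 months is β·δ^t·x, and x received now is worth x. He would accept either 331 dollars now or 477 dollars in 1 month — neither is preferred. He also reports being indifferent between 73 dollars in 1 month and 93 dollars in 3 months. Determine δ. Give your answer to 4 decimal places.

The second indifference involves only future payoffs, so β cancels: β·δ^1·73 = β·δ^3·93, giving δ^2 = 73/93 = 0.78495, so δ = 0.88597.

δ ≈ 0.8860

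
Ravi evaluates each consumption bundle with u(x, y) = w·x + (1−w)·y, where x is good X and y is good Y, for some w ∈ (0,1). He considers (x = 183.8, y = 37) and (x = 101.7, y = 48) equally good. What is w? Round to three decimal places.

Equating utilities: w·183.8 + (1−w)·37 = w·101.7 + (1−w)·48.
Rearranging, 82.1·w − 11·(1−w) = 0.
Hence w = 11/(82.1+11) = 11/93.1 = 0.118.

w = 0.118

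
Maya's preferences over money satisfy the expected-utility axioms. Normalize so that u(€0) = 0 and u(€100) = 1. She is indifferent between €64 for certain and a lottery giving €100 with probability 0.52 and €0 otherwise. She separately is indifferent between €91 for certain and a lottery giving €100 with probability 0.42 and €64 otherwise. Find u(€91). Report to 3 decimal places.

The first gamble pins u(€64): it must equal 0.52·1 + 0.48·0 = 0.52.
Chaining: u(€91) = 0.42·1.00 + 0.58·0.52 = 0.7216.

0.722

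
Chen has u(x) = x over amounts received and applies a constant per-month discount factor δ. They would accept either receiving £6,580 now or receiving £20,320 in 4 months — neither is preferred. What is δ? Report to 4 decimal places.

δ ≈ 0.7544

The payoff in 4 months is discounted by δ^4, so u(6580) = δ^4·u(20320) and δ^4 = u(6580)/u(20320).
With u(x) = x: δ^4 = 6580/20320 = 0.32382.
Taking the 4th root: δ = 0.32382^(1/4) ≈ 0.7544.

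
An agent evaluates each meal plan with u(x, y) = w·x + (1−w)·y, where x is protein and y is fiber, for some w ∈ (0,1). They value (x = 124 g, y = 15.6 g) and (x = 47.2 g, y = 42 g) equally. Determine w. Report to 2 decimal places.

Equating utilities: w·124 + (1−w)·15.6 = w·47.2 + (1−w)·42.
Rearranging, 76.8·w − 26.4·(1−w) = 0.
The marginal rate of substitution is 26.4/76.8, so w = 26.4/(76.8+26.4) = 0.26.

w = 0.26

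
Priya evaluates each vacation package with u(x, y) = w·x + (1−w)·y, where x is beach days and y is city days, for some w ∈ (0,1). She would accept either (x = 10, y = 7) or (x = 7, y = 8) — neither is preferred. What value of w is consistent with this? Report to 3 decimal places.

w = 0.250

Indifference: w·10 + (1−w)·7 = w·7 + (1−w)·8.
Collecting terms: w·3 = (1−w)·1.
So w/(1−w) = 1/3 = 0.3333, giving w = 1/(3+1) = 0.250.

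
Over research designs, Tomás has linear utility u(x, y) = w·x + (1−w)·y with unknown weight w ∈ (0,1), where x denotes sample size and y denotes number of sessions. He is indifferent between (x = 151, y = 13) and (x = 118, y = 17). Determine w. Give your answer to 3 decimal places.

w = 0.108

Equating utilities: w·151 + (1−w)·13 = w·118 + (1−w)·17.
Rearranging, 33·w − 4·(1−w) = 0.
Hence w = 4/(33+4) = 4/37 = 0.108.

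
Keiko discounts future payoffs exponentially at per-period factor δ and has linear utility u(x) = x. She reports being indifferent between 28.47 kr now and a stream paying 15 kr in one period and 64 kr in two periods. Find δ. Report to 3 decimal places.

δ ≈ 0.560

Equating present values: 28.47 = 15δ + 64δ².
That is, 64δ² + 15δ − 28.47 = 0, a quadratic in δ.
The positive root is δ = [−15 + √(15² + 4·64·28.47)] / (2·64) = (−15 + 86.679)/128 ≈ 0.560.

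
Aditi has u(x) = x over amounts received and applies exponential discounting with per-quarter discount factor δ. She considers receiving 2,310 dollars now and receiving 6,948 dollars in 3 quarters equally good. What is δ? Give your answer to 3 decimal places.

δ ≈ 0.693

The payoff in 3 quarters is discounted by δ^3, so u(2310) = δ^3·u(6948) and δ^3 = u(2310)/u(6948).
With u(x) = x: δ^3 = 2310/6948 = 0.33247.
Taking the cube root: δ = 0.33247^(1/3) ≈ 0.693.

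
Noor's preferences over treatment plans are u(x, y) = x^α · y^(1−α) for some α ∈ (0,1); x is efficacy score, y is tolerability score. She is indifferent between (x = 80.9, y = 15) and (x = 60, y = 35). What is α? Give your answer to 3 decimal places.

α ≈ 0.739

Indifference: 80.9^α · 15^(1−α) = 60^α · 35^(1−α).
(80.9/60)^α = (35/15)^(1−α); take logs: α·ln(80.9/60) = (1−α)·ln(35/15), i.e. α·0.298869 = (1−α)·0.847298.
With A = 0.298869 and B = 0.847298: α·A = (1−α)·B, so α = B/(A+B) = 0.847298/1.146167 ≈ 0.739.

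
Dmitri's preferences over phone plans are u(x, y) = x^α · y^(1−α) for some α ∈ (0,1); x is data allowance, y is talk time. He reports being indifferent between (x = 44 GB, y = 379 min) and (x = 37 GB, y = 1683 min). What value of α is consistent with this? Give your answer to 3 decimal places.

The Cobb–Douglas utilities coincide, so 44^α·379^(1−α) = 37^α·1683^(1−α).
(44/37)^α = (1683/379)^(1−α); take logs: α·ln(44/37) = (1−α)·ln(1683/379), i.e. α·0.173272 = (1−α)·1.490797.
Thus α·(1.664069) = 1.490797, so α = 1.490797/1.664069 ≈ 0.896.

α ≈ 0.896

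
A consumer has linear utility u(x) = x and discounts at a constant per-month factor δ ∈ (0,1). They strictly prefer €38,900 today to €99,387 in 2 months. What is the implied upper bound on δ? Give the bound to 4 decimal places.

δ < 0.6256

Comparing present values: 38900 > δ^2·99387.
So δ^2 < 38900/99387 = 0.39140; taking the square root of both positive sides preserves the inequality.
δ < 0.39140^(1/2) = 0.6256.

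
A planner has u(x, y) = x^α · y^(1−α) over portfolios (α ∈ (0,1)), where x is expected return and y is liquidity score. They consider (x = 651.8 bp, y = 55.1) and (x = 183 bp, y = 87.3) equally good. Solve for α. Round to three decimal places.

Set the two utilities equal: 651.8^α·55.1^(1−α) = 183^α·87.3^(1−α).
Taking logs: α·ln 651.8 + (1−α)·ln 55.1 = α·ln 183 + (1−α)·ln 87.3, i.e. α·1.270252 = (1−α)·0.460201.
So α/(1−α) = (0.460201)/(1.270252) = 0.362291, and α = 0.362291/1.362291 ≈ 0.266.

α ≈ 0.266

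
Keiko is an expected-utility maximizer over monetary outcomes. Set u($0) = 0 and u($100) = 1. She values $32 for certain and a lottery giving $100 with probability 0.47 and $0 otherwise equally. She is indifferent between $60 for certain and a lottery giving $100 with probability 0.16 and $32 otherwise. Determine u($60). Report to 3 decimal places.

The first gamble pins u($32): it must equal 0.47·1 + 0.53·0 = 0.47.
Then u($60) = 0.16·u($100) + 0.84·u($32) = 0.16·1.00 + 0.84·0.47 = 0.5548.

0.555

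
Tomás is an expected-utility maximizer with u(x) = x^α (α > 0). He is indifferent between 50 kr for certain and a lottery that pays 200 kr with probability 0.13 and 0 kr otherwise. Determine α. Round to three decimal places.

The lottery's expected utility is 0.13·u(200) + 0.87·u(0) = 0.13·200^α (since u(0) = 0 for α > 0).
Indifference: 50^α = 0.13·200^α, so (50/200)^α = 0.13.
Take logs: α = ln 0.13 / ln(50/200) ≈ 1.47171.

α ≈ 1.472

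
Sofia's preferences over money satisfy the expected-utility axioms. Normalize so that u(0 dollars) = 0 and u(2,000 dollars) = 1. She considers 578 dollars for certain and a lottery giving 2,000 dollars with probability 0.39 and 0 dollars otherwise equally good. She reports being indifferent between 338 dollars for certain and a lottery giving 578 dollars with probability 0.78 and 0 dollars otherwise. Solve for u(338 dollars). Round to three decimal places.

The first gamble pins u(578 dollars): it must equal 0.39·1 + 0.61·0 = 0.39.
Chaining: u(338 dollars) = 0.78·0.39 + 0.22·0.00 = 0.3042.

0.304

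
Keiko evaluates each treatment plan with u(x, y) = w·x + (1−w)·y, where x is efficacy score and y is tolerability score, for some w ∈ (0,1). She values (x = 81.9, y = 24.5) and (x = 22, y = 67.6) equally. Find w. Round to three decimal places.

w = 0.418

Equating utilities: w·81.9 + (1−w)·24.5 = w·22 + (1−w)·67.6.
w·(81.9−22) = (1−w)·(67.6−24.5), i.e. w·59.9 = (1−w)·43.1.
The marginal rate of substitution is 43.1/59.9, so w = 43.1/(59.9+43.1) = 0.418.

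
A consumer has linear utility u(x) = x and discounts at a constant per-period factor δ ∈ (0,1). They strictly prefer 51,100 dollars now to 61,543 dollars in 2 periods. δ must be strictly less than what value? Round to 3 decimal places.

Comparing present values: 51100 > δ^2·61543.
So δ^2 < 51100/61543 = 0.83031; taking the square root of both positive sides preserves the inequality.
δ < (51100/61543)^(1/2) ≈ 0.911.

δ < 0.911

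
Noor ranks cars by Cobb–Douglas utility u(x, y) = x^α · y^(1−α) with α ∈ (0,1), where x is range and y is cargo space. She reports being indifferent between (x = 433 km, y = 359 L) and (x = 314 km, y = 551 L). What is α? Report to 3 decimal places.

Indifference: 433^α · 359^(1−α) = 314^α · 551^(1−α).
Taking logs: α·ln 433 + (1−α)·ln 359 = α·ln 314 + (1−α)·ln 551, i.e. α·0.321345 = (1−α)·0.428412.
Thus α·(0.749757) = 0.428412, so α = 0.428412/0.749757 ≈ 0.571.

α ≈ 0.571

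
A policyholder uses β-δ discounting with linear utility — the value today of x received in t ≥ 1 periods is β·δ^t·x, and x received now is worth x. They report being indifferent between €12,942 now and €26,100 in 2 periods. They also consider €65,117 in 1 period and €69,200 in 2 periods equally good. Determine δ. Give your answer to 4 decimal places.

δ ≈ 0.9410

From the later pair, β·δ^1·65117 = β·δ^2·69200; dividing through, δ = 65117/69200 = 0.94100.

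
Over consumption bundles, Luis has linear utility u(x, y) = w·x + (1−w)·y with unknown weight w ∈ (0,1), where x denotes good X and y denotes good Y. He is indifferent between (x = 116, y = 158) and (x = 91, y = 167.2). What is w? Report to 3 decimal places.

Indifference: w·116 + (1−w)·158 = w·91 + (1−w)·167.2.
Rearranging, 25·w − 9.2·(1−w) = 0.
Hence w = 9.2/(25+9.2) = 9.2/34.2 = 0.269.

w = 0.269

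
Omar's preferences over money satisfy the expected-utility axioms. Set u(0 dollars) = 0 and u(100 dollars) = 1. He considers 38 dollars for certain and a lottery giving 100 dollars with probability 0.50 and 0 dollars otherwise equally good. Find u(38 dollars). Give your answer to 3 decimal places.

By the standard-gamble method, u(38 dollars) is just the indifference probability on the best outcome: 0.50.

0.500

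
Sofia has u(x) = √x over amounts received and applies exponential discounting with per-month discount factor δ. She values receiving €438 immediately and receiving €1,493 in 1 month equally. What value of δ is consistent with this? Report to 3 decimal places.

δ ≈ 0.542

Indifference means u(438) = δ · u(1493), so δ = u(438)/u(1493).
Since u(x) = √x, δ = √(438/1493) = 0.54164.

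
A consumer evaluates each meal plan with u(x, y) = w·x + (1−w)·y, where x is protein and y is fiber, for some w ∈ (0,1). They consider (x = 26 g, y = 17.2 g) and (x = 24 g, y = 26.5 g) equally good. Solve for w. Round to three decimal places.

u(26,17.2) = u(24,26.5) means w·26 + (1−w)·17.2 = w·24 + (1−w)·26.5.
w·(26−24) = (1−w)·(26.5−17.2), i.e. w·2 = (1−w)·9.3.
Hence w = 9.3/(2+9.3) = 9.3/11.3 = 0.823.

w = 0.823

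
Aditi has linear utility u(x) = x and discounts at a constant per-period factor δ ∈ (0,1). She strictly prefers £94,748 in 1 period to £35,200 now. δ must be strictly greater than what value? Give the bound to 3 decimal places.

δ > 0.372

Under u(x) = x this choice says 35200 < δ·94748.
So δ > 35200/94748 = 0.37151.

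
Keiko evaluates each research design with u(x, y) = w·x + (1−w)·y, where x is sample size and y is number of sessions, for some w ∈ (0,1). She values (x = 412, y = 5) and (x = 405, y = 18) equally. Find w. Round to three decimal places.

u(412,5) = u(405,18) means w·412 + (1−w)·5 = w·405 + (1−w)·18.
w·(412−405) = (1−w)·(18−5), i.e. w·7 = (1−w)·13.
Hence w = 13/(7+13) = 13/20 = 0.650.

w = 0.650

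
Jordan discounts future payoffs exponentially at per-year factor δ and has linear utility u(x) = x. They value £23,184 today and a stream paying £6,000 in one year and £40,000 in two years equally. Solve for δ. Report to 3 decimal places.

δ ≈ 0.690

Present value of the stream is 6000·δ + 40000·δ². Indifference gives 6000δ + 40000δ² = 23184.
So 40000δ² + 6000δ − 23184 = 0.
The positive root is δ = [−6000 + √(6000² + 4·40000·23184)] / (2·40000) = (−6000 + 61200.000)/80000 ≈ 0.690.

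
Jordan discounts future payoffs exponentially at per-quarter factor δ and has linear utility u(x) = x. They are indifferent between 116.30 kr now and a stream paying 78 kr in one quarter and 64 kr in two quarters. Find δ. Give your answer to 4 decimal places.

δ ≈ 0.8700

Present value of the stream is 78·δ + 64·δ². Indifference gives 78δ + 64δ² = 116.30.
So 64δ² + 78δ − 116.30 = 0.
The positive root is δ = [−78 + √(78² + 4·64·116.30)] / (2·64) = (−78 + 189.359)/128 ≈ 0.8700.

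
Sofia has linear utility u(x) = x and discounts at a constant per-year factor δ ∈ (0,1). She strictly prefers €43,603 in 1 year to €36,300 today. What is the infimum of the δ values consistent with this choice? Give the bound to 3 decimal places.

Under u(x) = x this choice says 36300 < δ·43603.
Dividing through by 43603 gives δ > 0.83251.

δ > 0.833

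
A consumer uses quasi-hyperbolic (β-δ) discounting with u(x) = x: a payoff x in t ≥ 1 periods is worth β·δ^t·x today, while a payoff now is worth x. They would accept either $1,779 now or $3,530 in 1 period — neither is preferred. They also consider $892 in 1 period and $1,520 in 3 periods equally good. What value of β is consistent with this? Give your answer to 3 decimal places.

β ≈ 0.658

The second indifference involves only future payoffs, so β cancels: β·δ^1·892 = β·δ^3·1520, giving δ^2 = 892/1520 = 0.58684, so δ = 0.76606.
Now use the now-vs-future pair: 1779 = β·δ·3530 gives β = 1779/(0.76606·3530) ≈ 0.658.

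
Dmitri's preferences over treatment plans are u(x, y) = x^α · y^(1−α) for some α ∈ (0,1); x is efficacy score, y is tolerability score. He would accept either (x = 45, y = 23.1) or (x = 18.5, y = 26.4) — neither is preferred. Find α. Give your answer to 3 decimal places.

Indifference: 45^α · 23.1^(1−α) = 18.5^α · 26.4^(1−α).
Taking logs: α·ln 45 + (1−α)·ln 23.1 = α·ln 18.5 + (1−α)·ln 26.4, i.e. α·0.888892 = (1−α)·0.133531.
So α/(1−α) = (0.133531)/(0.888892) = 0.150222, and α = 0.150222/1.150222 ≈ 0.131.

α ≈ 0.131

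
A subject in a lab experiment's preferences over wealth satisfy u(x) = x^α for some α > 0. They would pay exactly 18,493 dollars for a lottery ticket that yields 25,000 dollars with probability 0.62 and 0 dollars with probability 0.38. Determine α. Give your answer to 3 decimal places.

α ≈ 1.586

EU(lottery) = 0.62·25000^α + 0.38·0 = 0.62·25000^α.
Indifference: 18493^α = 0.62·25000^α, so (18493/25000)^α = 0.62.
α = ln(0.62) / ln(18493/25000) = -0.478036/-0.301484 ≈ 1.586.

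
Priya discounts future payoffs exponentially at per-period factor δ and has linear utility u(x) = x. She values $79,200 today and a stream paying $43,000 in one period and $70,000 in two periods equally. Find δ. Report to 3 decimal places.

Equating present values: 79200 = 43000δ + 70000δ².
That is, 70000δ² + 43000δ − 79200 = 0, a quadratic in δ.
The positive root is δ = [−43000 + √(43000² + 4·70000·79200)] / (2·70000) = (−43000 + 155000.000)/140000 ≈ 0.800.

δ ≈ 0.800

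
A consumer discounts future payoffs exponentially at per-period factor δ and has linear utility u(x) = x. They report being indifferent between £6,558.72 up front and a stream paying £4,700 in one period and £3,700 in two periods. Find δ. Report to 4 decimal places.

Present value of the stream is 4700·δ + 3700·δ². Indifference gives 4700δ + 3700δ² = 6558.72.
So 3700δ² + 4700δ − 6558.72 = 0.
The positive root is δ = [−4700 + √(4700² + 4·3700·6558.72)] / (2·3700) = (−4700 + 10916.000)/7400 ≈ 0.8400.

δ ≈ 0.8400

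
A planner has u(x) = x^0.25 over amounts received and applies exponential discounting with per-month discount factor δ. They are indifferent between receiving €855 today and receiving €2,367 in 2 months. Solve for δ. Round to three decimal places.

Indifference means u(855) = δ^2 · u(2367), so δ^2 = u(855)/u(2367).
Since u(x) = x^0.25, δ^2 = (855/2367)^0.25 = 0.36122^0.25 = 0.77525.
So δ = 0.77525^(1/2) ≈ 0.880.

δ ≈ 0.880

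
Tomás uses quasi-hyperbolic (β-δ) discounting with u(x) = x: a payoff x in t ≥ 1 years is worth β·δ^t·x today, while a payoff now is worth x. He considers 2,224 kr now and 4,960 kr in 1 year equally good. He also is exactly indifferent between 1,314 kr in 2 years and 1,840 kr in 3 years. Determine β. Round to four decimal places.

Both payoffs in the second observation are in the future, so β drops out: δ^2·1314 = δ^3·1840 ⇒ δ = 1314/1840 = 0.71413.
Substituting δ into 2224 = β·δ·4960: β = 2224/(3542.087) ≈ 0.6279.

β ≈ 0.6279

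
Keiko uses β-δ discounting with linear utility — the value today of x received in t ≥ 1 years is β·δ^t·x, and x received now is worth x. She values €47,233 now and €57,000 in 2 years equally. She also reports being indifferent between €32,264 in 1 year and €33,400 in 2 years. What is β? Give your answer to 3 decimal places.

β ≈ 0.888

Both payoffs in the second observation are in the future, so β drops out: δ^1·32264 = δ^2·33400 ⇒ δ = 32264/33400 = 0.96599.
Substituting δ into 47233 = β·δ^2·57000: β = 47233/(53188.573) ≈ 0.888.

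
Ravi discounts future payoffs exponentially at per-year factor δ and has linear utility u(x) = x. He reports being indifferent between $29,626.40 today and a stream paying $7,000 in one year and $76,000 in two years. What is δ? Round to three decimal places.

δ ≈ 0.580

Equating present values: 29626.40 = 7000δ + 76000δ².
Rearranged: 76000δ² + 7000δ − 29626.40 = 0.
By the quadratic formula (taking the positive root), δ = (−7000 + √9055425600.00) / 152000 ≈ 0.580.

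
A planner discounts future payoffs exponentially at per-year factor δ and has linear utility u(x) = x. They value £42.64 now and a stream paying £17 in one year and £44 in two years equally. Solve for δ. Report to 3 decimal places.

The stream is worth 17δ + 44δ² today, so 17δ + 44δ² = 42.64.
That is, 44δ² + 17δ − 42.64 = 0, a quadratic in δ.
The positive root is δ = [−17 + √(17² + 4·44·42.64)] / (2·44) = (−17 + 88.282)/88 ≈ 0.810.

δ ≈ 0.810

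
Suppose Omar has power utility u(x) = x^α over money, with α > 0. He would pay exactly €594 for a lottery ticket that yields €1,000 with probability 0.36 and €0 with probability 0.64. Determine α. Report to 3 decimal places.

α ≈ 1.961

EU(lottery) = 0.36·1000^α + 0.64·0 = 0.36·1000^α.
Setting u(594) equal to that: 594^α = 0.36·1000^α ⇒ (594/1000)^α = 0.36.
Take logs: α = ln 0.36 / ln(594/1000) ≈ 1.96141.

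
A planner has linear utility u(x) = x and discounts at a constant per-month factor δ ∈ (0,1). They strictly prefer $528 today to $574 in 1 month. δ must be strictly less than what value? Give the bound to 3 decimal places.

The preference means 528 > δ·574.
So δ < 528/574 = 0.91986.

δ < 0.920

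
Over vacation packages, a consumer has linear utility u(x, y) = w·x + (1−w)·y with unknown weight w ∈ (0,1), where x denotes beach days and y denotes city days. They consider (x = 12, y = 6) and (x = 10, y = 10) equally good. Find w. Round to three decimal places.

w = 0.667

Indifference: w·12 + (1−w)·6 = w·10 + (1−w)·10.
Collecting terms: w·2 = (1−w)·4.
So w/(1−w) = 4/2 = 2.0000, giving w = 4/(2+4) = 0.667.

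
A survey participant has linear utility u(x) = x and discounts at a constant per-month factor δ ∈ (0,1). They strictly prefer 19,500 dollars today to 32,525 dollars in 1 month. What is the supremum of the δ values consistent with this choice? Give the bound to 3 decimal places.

The preference means 19500 > δ·32525.
So δ < 19500/32525 = 0.59954.

δ < 0.600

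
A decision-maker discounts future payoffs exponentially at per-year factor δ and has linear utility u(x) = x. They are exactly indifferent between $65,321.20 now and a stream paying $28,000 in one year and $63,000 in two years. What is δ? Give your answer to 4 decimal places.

Equating present values: 65321.20 = 28000δ + 63000δ².
So 63000δ² + 28000δ − 65321.20 = 0.
δ = (−28000 + √(28000² + 4·63000·65321.20)) / (2·63000) = (−28000 + √17244942400.00) / 126000 ≈ 0.8200.

δ ≈ 0.8200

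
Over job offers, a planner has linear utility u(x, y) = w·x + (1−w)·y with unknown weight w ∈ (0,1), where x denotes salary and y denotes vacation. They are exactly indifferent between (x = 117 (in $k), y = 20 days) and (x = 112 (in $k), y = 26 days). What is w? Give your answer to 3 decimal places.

w = 0.545

Indifference: w·117 + (1−w)·20 = w·112 + (1−w)·26.
Rearranging, 5·w − 6·(1−w) = 0.
So w/(1−w) = 6/5 = 1.2000, giving w = 6/(5+6) = 0.545.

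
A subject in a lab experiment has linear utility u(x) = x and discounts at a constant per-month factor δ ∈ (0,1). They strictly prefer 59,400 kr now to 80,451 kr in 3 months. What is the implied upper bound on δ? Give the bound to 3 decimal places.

The preference means 59400 > δ^3·80451.
Hence δ^3 < 59400/80451 = 0.73834, and x ↦ x^(1/3) is increasing on (0,∞).
δ < 0.73834^(1/3) = 0.904.

δ < 0.904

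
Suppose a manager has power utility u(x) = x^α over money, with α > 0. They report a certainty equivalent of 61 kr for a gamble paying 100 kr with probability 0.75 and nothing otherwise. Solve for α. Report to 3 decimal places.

EU(lottery) = 0.75·100^α + 0.25·0 = 0.75·100^α.
Setting u(61) equal to that: 61^α = 0.75·100^α ⇒ (61/100)^α = 0.75.
Taking logs: α·ln(61/100) = ln(0.75), so α = -0.287682 / -0.494296 ≈ 0.582.

α ≈ 0.582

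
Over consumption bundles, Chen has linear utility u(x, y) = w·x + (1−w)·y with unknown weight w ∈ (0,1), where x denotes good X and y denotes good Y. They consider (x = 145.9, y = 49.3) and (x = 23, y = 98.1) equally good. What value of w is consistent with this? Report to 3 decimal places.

w = 0.284

Equating utilities: w·145.9 + (1−w)·49.3 = w·23 + (1−w)·98.1.
Collecting terms: w·122.9 = (1−w)·48.8.
Hence w = 48.8/(122.9+48.8) = 48.8/171.7 = 0.284.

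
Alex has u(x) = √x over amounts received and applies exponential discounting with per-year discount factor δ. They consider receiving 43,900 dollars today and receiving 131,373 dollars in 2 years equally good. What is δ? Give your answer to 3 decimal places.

δ ≈ 0.760

Indifference means u(43900) = δ^2 · u(131373), so δ^2 = u(43900)/u(131373).
Since u(x) = √x, δ^2 = √(43900/131373) = 0.57807.
Taking the square root: δ = 0.57807^(1/2) ≈ 0.760.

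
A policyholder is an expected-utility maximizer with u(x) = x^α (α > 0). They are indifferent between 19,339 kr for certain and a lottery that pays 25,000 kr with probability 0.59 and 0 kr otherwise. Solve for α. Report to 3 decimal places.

α ≈ 2.055

The lottery's expected utility is 0.59·u(25000) + 0.41·u(0) = 0.59·25000^α (since u(0) = 0 for α > 0).
Equating: 19339^α = 0.59·25000^α, i.e. 0.7736^α = 0.59.
Take logs: α = ln 0.59 / ln(19339/25000) ≈ 2.05503.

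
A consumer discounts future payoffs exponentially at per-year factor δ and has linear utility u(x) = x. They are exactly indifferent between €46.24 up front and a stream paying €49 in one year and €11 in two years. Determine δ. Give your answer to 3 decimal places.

δ ≈ 0.800

The stream is worth 49δ + 11δ² today, so 49δ + 11δ² = 46.24.
So 11δ² + 49δ − 46.24 = 0.
By the quadratic formula (taking the positive root), δ = (−49 + √4435.56) / 22 ≈ 0.800.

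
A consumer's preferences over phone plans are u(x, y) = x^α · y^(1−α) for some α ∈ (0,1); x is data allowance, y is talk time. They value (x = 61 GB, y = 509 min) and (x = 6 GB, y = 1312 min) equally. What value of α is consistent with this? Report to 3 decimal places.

Indifference: 61^α · 509^(1−α) = 6^α · 1312^(1−α).
(61/6)^α = (1312/509)^(1−α); take logs: α·ln(61/6) = (1−α)·ln(1312/509), i.e. α·2.319114 = (1−α)·0.946860.
So α/(1−α) = (0.946860)/(2.319114) = 0.408285, and α = 0.408285/1.408285 ≈ 0.290.

α ≈ 0.290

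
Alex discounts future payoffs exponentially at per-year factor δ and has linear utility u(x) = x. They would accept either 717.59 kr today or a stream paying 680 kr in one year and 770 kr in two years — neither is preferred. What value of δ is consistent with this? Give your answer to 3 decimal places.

δ ≈ 0.620

Present value of the stream is 680·δ + 770·δ². Indifference gives 680δ + 770δ² = 717.59.
That is, 770δ² + 680δ − 717.59 = 0, a quadratic in δ.
The positive root is δ = [−680 + √(680² + 4·770·717.59)] / (2·770) = (−680 + 1634.802)/1540 ≈ 0.620.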